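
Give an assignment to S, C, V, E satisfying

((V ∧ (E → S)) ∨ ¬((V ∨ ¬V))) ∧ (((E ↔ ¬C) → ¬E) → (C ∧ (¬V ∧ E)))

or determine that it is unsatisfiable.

S: True, C: False, V: True, E: True

  (V ∧ (E → S)) ∨ ¬((V ∨ ¬V)) = True
    V ∧ (E → S) = True
      E → S = True
    ¬((V ∨ ¬V)) = False
      V ∨ ¬V = True
        ¬V = False
  ((E ↔ ¬C) → ¬E) → (C ∧ (¬V ∧ E)) = True
    (E ↔ ¬C) → ¬E = False
      E ↔ ¬C = True
        ¬C = True
      ¬E = False
    C ∧ (¬V ∧ E) = False
      ¬V ∧ E = False
        ¬V = False
Both conjuncts True, so the formula holds.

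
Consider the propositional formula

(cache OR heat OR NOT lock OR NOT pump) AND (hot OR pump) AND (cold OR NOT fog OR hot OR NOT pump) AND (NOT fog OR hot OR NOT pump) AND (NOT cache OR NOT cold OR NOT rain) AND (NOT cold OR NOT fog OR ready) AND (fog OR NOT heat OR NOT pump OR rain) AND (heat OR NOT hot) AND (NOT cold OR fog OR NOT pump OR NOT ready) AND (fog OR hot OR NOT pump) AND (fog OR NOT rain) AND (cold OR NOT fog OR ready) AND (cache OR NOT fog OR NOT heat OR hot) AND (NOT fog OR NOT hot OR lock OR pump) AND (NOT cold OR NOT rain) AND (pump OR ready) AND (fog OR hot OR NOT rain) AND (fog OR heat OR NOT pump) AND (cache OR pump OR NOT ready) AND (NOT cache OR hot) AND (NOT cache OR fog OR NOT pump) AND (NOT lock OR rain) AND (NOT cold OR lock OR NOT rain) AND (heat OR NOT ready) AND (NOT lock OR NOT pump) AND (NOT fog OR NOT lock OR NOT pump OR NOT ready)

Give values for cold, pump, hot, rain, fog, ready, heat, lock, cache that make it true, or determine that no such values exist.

Set cold = False.
Set pump = True.
  then (NOT lock OR NOT pump) forces lock = False.
Try hot = False:
  (cold OR NOT fog OR hot OR NOT pump) forces fog = False.
  clause (fog OR hot OR NOT pump) is falsified — backtrack.
So hot = True.
  then (heat OR NOT hot) forces heat = True.
Set rain = False.
  then (fog OR NOT heat OR NOT pump OR rain) forces fog = True.
  then (cold OR NOT fog OR ready) forces ready = True.
Set cache = True.
All clauses satisfied.

cold: False, pump: True, hot: True, rain: False, fog: True, ready: True, heat: True, lock: False, cache: True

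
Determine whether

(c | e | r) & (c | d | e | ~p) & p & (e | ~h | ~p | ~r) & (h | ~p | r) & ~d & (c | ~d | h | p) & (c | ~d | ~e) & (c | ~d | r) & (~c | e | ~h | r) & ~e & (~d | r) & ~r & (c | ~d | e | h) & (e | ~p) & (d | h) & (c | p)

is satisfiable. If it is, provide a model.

The formula is unsatisfiable.

Case e = True:
  Clause (~e) is falsified — contradiction.
Case e = False:
  (p) forces p = True.
  Clause (e | ~p) is falsified — contradiction.
Both cases fail, so the formula is unsatisfiable.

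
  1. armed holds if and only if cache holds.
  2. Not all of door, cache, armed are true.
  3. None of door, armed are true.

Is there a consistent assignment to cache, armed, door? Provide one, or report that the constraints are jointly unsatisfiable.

cache = False, armed = False, door = False

  (1) armed=F, cache=F — same ✓
  (2) {door, cache, armed}: 0/3 true — not all ✓
  (3) {door, armed}: 0 true — none ✓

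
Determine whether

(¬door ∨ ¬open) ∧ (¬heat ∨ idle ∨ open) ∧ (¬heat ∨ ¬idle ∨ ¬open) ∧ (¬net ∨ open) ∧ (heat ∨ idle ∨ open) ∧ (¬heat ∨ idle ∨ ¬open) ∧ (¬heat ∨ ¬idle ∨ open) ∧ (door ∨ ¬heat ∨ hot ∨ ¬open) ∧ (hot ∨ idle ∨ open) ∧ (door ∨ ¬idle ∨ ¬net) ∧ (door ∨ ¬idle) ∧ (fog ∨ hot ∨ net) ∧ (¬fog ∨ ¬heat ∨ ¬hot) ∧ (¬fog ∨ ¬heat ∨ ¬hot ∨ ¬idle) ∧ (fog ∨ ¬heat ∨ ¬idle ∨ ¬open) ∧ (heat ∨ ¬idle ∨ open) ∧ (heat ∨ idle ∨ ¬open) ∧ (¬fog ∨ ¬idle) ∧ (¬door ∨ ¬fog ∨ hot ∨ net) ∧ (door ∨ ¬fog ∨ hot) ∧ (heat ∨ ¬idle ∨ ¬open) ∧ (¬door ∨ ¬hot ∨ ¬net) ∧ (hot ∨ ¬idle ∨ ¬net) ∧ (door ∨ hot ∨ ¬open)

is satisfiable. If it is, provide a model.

UNSATISFIABLE

Case open = True:
  (¬door ∨ ¬open) forces door = False.
  (door ∨ ¬idle) forces idle = False.
  (¬heat ∨ idle ∨ ¬open) forces heat = False.
  Clause (heat ∨ idle ∨ ¬open) is falsified — contradiction.
Case open = False:
  (¬net ∨ open) forces net = False.
  If idle = True:
    (¬heat ∨ ¬idle ∨ open) forces heat = False.
    clause (heat ∨ ¬idle ∨ open) is falsified.
  If idle = False:
    (¬heat ∨ idle ∨ open) forces heat = False.
    clause (heat ∨ idle ∨ open) is falsified.
  Every sub-case reaches a contradiction.
Both cases fail, so the formula is unsatisfiable.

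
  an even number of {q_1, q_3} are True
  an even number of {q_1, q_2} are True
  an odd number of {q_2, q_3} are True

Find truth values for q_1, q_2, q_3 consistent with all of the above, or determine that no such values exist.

Unsatisfiable — no assignment works.

Adding constraints 1, 2, 3 mod 2: every variable appears an even number of times on the left, so the left side is 0.
But the right sides sum to 1 (mod 2). 0 ≠ 1 — the system is inconsistent.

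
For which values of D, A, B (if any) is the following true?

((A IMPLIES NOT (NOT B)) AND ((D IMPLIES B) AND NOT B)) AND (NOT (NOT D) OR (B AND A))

Unsatisfiable — no assignment works.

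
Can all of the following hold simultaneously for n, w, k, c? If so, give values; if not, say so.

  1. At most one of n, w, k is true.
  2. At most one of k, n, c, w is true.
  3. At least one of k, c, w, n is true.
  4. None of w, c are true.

n=T, w=F, k=F, c=F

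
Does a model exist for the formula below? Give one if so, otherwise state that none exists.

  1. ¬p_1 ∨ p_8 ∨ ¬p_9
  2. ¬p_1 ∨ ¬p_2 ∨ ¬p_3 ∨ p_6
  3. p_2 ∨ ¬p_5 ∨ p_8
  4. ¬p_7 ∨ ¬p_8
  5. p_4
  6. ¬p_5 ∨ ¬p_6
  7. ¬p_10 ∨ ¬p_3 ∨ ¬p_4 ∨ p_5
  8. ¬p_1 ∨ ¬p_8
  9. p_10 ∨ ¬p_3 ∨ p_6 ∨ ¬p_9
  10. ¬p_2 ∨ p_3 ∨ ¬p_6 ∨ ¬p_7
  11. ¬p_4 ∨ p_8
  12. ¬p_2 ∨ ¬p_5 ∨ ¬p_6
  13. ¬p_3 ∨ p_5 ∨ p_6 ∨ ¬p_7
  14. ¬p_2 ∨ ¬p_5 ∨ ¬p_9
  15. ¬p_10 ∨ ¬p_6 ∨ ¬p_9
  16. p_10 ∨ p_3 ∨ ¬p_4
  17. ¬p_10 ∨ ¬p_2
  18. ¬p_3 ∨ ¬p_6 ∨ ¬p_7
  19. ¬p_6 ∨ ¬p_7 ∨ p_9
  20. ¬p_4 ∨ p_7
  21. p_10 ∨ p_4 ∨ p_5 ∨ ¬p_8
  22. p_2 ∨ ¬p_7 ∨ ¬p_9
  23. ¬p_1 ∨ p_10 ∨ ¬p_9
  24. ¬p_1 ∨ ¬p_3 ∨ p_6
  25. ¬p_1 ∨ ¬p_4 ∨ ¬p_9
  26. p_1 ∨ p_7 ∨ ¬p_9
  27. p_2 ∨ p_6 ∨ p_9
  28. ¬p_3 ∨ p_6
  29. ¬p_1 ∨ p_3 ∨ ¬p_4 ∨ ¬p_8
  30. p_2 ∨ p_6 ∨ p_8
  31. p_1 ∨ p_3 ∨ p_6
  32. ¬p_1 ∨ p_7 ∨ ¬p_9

Unsatisfiable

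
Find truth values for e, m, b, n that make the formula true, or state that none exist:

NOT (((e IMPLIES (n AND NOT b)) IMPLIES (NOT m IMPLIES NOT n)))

e = False, m = False, b = True, n = True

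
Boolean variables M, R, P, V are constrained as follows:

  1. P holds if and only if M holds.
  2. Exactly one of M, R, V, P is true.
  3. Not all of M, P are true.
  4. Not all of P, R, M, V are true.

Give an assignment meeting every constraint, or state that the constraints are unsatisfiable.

M = False, R = False, P = False, V = True

  (1) P=F, M=F — same ✓
  (2) {M, R, V, P}: 1 true — exactly one ✓
  (3) {M, P}: 0/2 true — not all ✓
  (4) {P, R, M, V}: 1/4 true — not all ✓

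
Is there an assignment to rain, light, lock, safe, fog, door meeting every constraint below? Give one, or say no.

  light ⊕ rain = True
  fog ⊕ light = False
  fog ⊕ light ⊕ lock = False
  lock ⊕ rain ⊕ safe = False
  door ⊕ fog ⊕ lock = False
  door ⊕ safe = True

rain=T, light=F, lock=F, safe=T, fog=F, door=F

light ⊕ rain = F ⊕ T = True ✓
fog ⊕ light = F ⊕ F = False ✓
fog ⊕ light ⊕ lock = F ⊕ F ⊕ F = False ✓
lock ⊕ rain ⊕ safe = F ⊕ T ⊕ T = False ✓
door ⊕ fog ⊕ lock = F ⊕ F ⊕ F = False ✓
door ⊕ safe = F ⊕ T = True ✓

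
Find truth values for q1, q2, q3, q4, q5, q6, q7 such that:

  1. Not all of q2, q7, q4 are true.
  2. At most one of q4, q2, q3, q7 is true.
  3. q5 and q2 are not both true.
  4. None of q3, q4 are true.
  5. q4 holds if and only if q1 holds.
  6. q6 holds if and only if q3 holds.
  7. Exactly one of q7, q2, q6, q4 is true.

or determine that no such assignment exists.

q1: False, q2: True, q3: False, q4: False, q5: False, q6: False, q7: False

  (1) {q2, q7, q4}: 1/3 true — not all ✓
  (2) {q4, q2, q3, q7}: 1 true — at most one ✓
  (3) q5=F, q2=T — not both ✓
  (4) {q3, q4}: 0 true — none ✓
  (5) q4=F, q1=F — same ✓
  (6) q6=F, q3=F — same ✓
  (7) {q7, q2, q6, q4}: 1 true — exactly one ✓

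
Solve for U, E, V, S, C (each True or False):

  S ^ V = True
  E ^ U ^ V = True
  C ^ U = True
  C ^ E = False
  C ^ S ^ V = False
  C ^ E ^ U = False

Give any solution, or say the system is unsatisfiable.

U = False, E = True, V = False, S = True, C = True

S ^ V = T ^ F = True ✓
E ^ U ^ V = T ^ F ^ F = True ✓
C ^ U = T ^ F = True ✓
C ^ E = T ^ T = False ✓
C ^ S ^ V = T ^ T ^ F = False ✓
C ^ E ^ U = T ^ T ^ F = False ✓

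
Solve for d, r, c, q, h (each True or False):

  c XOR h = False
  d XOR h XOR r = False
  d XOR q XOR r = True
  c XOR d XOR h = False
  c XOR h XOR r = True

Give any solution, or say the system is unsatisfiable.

d = False, r = True, c = True, q = False, h = True

c XOR h = T XOR T = False ✓
d XOR h XOR r = F XOR T XOR T = False ✓
d XOR q XOR r = F XOR F XOR T = True ✓
c XOR d XOR h = T XOR F XOR T = False ✓
c XOR h XOR r = T XOR T XOR T = True ✓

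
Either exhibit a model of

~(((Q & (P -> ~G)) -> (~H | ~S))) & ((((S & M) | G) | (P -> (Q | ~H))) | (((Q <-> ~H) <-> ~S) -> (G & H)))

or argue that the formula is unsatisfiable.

S = True; H = True; G = False; P = True; M = True; Q = True

  ~(((Q & (P -> ~G)) -> (~H | ~S))) = True
    (Q & (P -> ~G)) -> (~H | ~S) = False
      Q & (P -> ~G) = True
        P -> ~G = True
          ~G = True
      ~H | ~S = False
        ~H = False
        ~S = False
  (((S & M) | G) | (P -> (Q | ~H))) | (((Q <-> ~H) <-> ~S) -> (G & H)) = True
    ((S & M) | G) | (P -> (Q | ~H)) = True
      (S & M) | G = True
        S & M = True
      P -> (Q | ~H) = True
        Q | ~H = True
          ~H = False
    ((Q <-> ~H) <-> ~S) -> (G & H) = False
      (Q <-> ~H) <-> ~S = True
        Q <-> ~H = False
          ~H = False
        ~S = False
      G & H = False
Both conjuncts True, so the formula holds.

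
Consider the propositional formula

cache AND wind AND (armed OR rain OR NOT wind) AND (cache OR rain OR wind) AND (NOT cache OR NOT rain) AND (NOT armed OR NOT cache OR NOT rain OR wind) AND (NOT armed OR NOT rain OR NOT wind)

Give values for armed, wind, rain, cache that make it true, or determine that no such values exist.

Unit clause (cache) forces cache = True.
Unit clause (wind) forces wind = True.
In (NOT cache OR NOT rain) only NOT rain is left, so rain = False.
In (armed OR rain OR NOT wind) only armed is left, so armed = True.
All clauses satisfied.

armed: True; wind: True; rain: False; cache: True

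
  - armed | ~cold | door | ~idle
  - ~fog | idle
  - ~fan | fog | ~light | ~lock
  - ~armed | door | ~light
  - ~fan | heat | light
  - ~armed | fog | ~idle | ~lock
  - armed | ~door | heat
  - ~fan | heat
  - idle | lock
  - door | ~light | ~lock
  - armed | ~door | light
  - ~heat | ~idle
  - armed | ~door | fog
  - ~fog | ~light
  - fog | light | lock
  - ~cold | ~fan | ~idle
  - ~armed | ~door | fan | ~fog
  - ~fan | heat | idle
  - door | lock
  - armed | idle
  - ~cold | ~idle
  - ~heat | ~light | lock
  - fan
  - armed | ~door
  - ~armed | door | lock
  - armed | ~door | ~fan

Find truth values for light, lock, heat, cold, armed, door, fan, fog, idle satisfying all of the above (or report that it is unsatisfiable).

light: False, lock: True, heat: True, cold: False, armed: True, door: False, fan: True, fog: False, idle: False

Unit clause (fan) forces fan = True.
In (~fan | heat) only heat is left, so heat = True.
In (~heat | ~idle) only ~idle is left, so idle = False.
In (armed | idle) only armed is left, so armed = True.
In (~fog | idle) only ~fog is left, so fog = False.
In (idle | lock) only lock is left, so lock = True.
In (~fan | fog | ~light | ~lock) only ~light is left, so light = False.
Set cold = False.
Set door = False.
All clauses satisfied.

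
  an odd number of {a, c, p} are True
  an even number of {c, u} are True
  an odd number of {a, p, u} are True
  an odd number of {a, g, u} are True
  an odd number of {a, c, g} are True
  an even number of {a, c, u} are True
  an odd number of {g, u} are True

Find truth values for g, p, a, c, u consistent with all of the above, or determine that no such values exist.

g: True, p: True, a: False, c: False, u: False

{a, c, p}: 1 true → odd ✓
{c, u}: 0 true → even ✓
{a, p, u}: 1 true → odd ✓
{a, g, u}: 1 true → odd ✓
{a, c, g}: 1 true → odd ✓
{a, c, u}: 0 true → even ✓
{g, u}: 1 true → odd ✓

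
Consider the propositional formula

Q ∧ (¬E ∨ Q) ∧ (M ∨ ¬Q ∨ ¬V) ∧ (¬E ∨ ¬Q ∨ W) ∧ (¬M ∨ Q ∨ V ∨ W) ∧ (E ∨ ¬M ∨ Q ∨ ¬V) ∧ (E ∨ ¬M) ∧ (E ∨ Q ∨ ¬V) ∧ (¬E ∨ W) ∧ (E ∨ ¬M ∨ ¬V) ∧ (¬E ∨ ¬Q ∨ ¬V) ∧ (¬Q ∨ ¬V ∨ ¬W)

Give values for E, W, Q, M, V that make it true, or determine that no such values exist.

E: False, W: False, Q: True, M: False, V: False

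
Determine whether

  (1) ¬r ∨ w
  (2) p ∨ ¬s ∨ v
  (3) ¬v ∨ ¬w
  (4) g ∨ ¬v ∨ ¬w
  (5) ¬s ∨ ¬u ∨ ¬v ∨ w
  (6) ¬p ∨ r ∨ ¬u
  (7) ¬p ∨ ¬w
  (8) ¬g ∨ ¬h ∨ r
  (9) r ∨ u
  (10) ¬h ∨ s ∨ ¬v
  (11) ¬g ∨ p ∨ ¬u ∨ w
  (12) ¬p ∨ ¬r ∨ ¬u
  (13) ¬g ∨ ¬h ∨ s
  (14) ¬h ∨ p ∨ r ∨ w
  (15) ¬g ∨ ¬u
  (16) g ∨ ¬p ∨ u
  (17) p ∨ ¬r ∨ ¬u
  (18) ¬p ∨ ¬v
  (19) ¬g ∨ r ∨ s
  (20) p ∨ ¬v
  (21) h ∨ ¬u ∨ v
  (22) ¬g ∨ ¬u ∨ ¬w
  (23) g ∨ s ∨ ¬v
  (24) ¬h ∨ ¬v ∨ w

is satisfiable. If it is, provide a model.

Set v = False.
Try s = True:
  (p ∨ ¬s ∨ v) forces p = True.
  (¬p ∨ ¬w) forces w = False.
  (¬r ∨ w) forces r = False.
  (¬p ∨ r ∨ ¬u) forces u = False.
  clause (r ∨ u) is falsified — backtrack.
So s = False.
Set u = False.
  then (r ∨ u) forces r = True.
  then (¬r ∨ w) forces w = True.
  then (¬p ∨ ¬w) forces p = False.
Set g = True.
  then (¬g ∨ ¬h ∨ s) forces h = False.
All clauses satisfied.

v=F, s=F, u=F, g=T, p=F, h=F, w=T, r=T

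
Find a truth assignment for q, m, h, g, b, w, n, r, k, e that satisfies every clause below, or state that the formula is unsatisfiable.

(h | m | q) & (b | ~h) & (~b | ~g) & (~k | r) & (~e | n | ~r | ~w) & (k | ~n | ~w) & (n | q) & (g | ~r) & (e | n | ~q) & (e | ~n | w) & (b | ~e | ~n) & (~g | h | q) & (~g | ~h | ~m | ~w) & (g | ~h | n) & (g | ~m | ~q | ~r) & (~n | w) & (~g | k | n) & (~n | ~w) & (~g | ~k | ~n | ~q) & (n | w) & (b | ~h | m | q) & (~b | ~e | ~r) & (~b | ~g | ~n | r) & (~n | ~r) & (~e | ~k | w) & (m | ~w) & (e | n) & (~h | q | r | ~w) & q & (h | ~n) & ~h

q: True, m: True, h: False, g: False, b: True, w: True, n: False, r: False, k: False, e: True

Unit clause (q) forces q = True.
Unit clause (~h) forces h = False.
In (h | ~n) only ~n is left, so n = False.
In (e | n | ~q) only e is left, so e = True.
In (n | w) only w is left, so w = True.
In (m | ~w) only m is left, so m = True.
In (~e | n | ~r | ~w) only ~r is left, so r = False.
In (~k | r) only ~k is left, so k = False.
In (~g | k | n) only ~g is left, so g = False.
Set b = True.
All clauses satisfied.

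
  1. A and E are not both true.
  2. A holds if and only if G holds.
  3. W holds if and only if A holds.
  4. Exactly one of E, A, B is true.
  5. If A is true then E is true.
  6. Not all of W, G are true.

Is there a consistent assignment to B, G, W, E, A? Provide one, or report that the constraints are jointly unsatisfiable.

B = False, G = False, W = False, E = True, A = False

  (1) A=F, E=T — not both ✓
  (2) A=F, G=F — same ✓
  (3) W=F, A=F — same ✓
  (4) {E, A, B}: 1 true — exactly one ✓
  (5) A=F ⇒ E: vacuous ✓
  (6) {W, G}: 0/2 true — not all ✓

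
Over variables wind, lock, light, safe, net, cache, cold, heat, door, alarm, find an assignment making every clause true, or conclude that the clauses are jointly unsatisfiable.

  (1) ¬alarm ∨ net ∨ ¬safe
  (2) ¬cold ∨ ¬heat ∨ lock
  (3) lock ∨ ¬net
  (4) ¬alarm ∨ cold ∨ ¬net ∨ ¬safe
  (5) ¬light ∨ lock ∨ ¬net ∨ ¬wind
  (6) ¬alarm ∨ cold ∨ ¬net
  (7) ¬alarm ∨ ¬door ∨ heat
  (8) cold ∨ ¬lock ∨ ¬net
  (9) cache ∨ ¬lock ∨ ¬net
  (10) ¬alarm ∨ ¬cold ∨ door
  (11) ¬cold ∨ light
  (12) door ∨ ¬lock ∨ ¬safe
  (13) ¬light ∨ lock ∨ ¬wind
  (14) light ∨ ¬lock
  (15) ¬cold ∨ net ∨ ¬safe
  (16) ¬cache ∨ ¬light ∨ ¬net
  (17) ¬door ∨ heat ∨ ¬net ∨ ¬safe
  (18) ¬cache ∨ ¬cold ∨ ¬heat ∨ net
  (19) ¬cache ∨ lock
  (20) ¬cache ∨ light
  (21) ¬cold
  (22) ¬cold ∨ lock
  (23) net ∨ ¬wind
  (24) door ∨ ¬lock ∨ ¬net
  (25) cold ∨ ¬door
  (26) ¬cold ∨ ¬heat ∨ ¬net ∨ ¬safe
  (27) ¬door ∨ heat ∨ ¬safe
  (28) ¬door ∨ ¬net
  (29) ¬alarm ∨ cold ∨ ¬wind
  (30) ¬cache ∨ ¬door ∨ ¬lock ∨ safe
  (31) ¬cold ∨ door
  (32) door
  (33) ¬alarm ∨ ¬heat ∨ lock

The formula is unsatisfiable.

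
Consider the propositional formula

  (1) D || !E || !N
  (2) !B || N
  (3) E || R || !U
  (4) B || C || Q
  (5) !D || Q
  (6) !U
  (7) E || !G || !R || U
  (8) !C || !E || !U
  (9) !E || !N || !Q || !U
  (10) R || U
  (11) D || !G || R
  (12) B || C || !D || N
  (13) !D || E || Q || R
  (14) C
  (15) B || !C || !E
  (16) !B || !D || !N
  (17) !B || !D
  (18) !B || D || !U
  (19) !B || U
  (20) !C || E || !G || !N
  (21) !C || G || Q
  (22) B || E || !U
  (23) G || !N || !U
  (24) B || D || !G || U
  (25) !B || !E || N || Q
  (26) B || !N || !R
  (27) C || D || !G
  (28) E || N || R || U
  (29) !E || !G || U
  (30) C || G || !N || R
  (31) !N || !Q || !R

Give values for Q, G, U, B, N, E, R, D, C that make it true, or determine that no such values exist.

Q: True; G: False; U: False; B: False; N: False; E: False; R: True; D: True; C: True

Unit clause (!U) forces U = False.
In (R || U) only R is left, so R = True.
Unit clause (C) forces C = True.
In (!B || U) only !B is left, so B = False.
In (B || !N || !R) only !N is left, so N = False.
In (B || !C || !E) only !E is left, so E = False.
In (E || !G || !R || U) only !G is left, so G = False.
In (!C || G || Q) only Q is left, so Q = True.
Set D = True.
All clauses satisfied.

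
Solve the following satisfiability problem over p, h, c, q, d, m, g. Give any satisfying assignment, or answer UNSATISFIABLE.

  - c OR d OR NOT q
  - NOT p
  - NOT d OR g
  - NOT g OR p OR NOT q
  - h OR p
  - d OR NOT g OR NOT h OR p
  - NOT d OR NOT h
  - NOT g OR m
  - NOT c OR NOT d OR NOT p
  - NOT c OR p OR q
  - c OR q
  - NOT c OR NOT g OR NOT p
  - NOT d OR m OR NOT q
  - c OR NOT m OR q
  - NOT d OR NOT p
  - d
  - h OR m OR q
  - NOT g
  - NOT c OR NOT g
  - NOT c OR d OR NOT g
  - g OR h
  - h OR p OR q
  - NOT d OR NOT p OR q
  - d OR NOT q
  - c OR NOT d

Unsatisfiable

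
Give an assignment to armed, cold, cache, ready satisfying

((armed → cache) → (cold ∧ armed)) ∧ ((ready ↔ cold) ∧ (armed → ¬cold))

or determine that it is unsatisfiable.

armed = True, cold = False, cache = False, ready = False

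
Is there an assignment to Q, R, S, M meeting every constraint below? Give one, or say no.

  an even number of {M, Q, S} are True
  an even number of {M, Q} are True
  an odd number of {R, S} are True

Q = False; R = True; S = False; M = False

{M, Q, S}: 0 true → even ✓
{M, Q}: 0 true → even ✓
{R, S}: 1 true → odd ✓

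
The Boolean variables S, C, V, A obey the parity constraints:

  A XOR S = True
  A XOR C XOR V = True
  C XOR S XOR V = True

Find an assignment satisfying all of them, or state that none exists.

Adding constraints 1, 2, 3 mod 2: every variable appears an even number of times on the left, so the left side is 0.
But the right sides sum to 1 (mod 2). 0 ≠ 1 — the system is inconsistent.

The formula is unsatisfiable.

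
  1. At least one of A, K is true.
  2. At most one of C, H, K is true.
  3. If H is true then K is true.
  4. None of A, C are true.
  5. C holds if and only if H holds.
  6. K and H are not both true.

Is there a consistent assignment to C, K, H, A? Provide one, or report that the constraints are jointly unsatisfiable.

C = False; K = True; H = False; A = False

  (1) {A, K}: 1 true — at least one ✓
  (2) {C, H, K}: 1 true — at most one ✓
  (3) H=F ⇒ K: vacuous ✓
  (4) {A, C}: 0 true — none ✓
  (5) C=F, H=F — same ✓
  (6) K=T, H=F — not both ✓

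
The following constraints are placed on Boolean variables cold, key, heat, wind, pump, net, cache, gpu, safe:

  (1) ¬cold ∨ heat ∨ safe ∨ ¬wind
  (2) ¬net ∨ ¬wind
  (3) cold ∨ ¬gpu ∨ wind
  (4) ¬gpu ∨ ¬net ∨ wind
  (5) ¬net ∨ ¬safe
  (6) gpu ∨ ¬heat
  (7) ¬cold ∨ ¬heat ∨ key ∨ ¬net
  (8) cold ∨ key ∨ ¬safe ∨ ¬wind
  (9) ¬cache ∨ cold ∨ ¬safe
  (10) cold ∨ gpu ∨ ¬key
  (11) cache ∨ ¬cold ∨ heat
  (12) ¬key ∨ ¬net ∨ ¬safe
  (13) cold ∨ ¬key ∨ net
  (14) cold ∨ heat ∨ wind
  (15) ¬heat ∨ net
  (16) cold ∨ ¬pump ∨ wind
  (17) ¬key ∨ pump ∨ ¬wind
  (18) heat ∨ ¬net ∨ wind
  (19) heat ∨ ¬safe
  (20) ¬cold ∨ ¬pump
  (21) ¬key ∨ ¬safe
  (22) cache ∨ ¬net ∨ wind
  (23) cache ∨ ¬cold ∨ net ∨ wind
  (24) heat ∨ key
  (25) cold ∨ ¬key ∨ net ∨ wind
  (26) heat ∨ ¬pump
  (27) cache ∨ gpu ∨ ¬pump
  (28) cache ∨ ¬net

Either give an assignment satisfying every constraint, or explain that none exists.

Set cold = True.
  then (¬cold ∨ ¬pump) forces pump = False.
Try key = False:
  (heat ∨ key) forces heat = True.
  (gpu ∨ ¬heat) forces gpu = True.
  (¬cold ∨ ¬heat ∨ key ∨ ¬net) forces net = False.
  clause (¬heat ∨ net) is falsified — backtrack.
So key = True.
  then (¬key ∨ pump ∨ ¬wind) forces wind = False.
  then (¬key ∨ ¬safe) forces safe = False.
Set heat = False.
  then (cache ∨ ¬cold ∨ heat) forces cache = True.
  then (heat ∨ ¬net ∨ wind) forces net = False.
Set gpu = True.
All clauses satisfied.

cold=T, key=T, heat=F, wind=F, pump=F, net=F, cache=T, gpu=T, safe=F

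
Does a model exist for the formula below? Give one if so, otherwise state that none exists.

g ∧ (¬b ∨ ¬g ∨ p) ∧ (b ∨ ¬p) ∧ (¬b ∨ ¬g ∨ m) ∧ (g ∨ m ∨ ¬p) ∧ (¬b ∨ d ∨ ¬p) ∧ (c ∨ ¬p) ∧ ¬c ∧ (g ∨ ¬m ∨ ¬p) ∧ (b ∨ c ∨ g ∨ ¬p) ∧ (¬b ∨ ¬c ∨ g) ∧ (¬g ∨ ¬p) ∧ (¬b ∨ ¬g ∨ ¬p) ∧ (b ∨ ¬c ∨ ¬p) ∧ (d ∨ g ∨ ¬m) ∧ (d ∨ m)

b = False, c = False, m = True, g = True, d = False, p = False

Unit clause (g) forces g = True.
Unit clause (¬c) forces c = False.
In (¬g ∨ ¬p) only ¬p is left, so p = False.
In (¬b ∨ ¬g ∨ p) only ¬b is left, so b = False.
Set m = True.
Set d = False.
All clauses satisfied.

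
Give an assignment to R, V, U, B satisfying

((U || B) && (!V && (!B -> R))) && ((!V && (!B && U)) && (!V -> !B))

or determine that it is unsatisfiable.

R = True, V = False, U = True, B = False

  (U || B) && (!V && (!B -> R)) = True
    U || B = True
    !V && (!B -> R) = True
      !V = True
      !B -> R = True
        !B = True
  (!V && (!B && U)) && (!V -> !B) = True
    !V && (!B && U) = True
      !V = True
      !B && U = True
        !B = True
    !V -> !B = True
      !V = True
      !B = True
Both conjuncts True, so the formula holds.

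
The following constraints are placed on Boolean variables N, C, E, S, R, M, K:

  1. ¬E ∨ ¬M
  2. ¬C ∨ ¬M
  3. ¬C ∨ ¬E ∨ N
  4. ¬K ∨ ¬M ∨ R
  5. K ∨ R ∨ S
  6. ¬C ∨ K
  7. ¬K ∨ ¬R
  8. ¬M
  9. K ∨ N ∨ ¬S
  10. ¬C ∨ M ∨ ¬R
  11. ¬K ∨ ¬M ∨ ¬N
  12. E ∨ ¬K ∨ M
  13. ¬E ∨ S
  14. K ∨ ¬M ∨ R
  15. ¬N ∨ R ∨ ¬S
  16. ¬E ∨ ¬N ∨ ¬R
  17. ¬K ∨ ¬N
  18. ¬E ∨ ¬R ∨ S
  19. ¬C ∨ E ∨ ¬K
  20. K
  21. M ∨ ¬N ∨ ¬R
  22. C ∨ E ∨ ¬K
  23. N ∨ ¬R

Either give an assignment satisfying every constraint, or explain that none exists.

Unit clause (¬M) forces M = False.
Unit clause (K) forces K = True.
In (¬K ∨ ¬R) only ¬R is left, so R = False.
In (E ∨ ¬K ∨ M) only E is left, so E = True.
In (¬E ∨ S) only S is left, so S = True.
In (¬N ∨ R ∨ ¬S) only ¬N is left, so N = False.
In (¬C ∨ ¬E ∨ N) only ¬C is left, so C = False.
All clauses satisfied.

N: False; C: False; E: True; S: True; R: False; M: False; K: True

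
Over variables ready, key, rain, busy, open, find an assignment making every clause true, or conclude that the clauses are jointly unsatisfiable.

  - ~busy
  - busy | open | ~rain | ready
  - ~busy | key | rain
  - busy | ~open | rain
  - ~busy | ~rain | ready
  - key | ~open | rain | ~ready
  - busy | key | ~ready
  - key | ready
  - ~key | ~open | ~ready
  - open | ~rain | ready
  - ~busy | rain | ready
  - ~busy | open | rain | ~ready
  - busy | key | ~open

Unit clause (~busy) forces busy = False.
Set ready = True.
  then (busy | key | ~ready) forces key = True.
  then (~key | ~open | ~ready) forces open = False.
Set rain = False.
All clauses satisfied.

ready=T; key=T; rain=F; busy=F; open=F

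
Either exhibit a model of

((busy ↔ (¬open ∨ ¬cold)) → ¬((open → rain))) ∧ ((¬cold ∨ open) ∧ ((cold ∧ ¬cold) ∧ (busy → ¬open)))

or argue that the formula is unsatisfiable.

UNSATISFIABLE

Case cold = True: the conjunct ¬cold is False.
Case cold = False: the conjunct cold is False.
Both cases fail — unsatisfiable.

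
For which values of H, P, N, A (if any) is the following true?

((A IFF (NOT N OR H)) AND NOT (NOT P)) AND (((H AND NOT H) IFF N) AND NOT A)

Case P = True: the formula simplifies to (A IFF (NOT N OR H)) AND (((H AND NOT H) IFF N) AND NOT A).
  A = True: the conjunct NOT A is False.
  A = False: simplifies to NOT ((NOT N OR H)) AND ((H AND NOT H) IFF N).
    H = True: the conjunct NOT ((NOT N OR H)) becomes NOT ((NOT N OR True)) = False.
    H = False: simplifies to NOT (NOT N) AND NOT N.
      N = True: the conjunct NOT N is False.
      N = False: the conjunct NOT (NOT N) becomes NOT (NOT False) = False.
Case P = False: the conjunct NOT (NOT P) becomes NOT (NOT False) = False.
Both cases fail — unsatisfiable.

No satisfying assignment exists.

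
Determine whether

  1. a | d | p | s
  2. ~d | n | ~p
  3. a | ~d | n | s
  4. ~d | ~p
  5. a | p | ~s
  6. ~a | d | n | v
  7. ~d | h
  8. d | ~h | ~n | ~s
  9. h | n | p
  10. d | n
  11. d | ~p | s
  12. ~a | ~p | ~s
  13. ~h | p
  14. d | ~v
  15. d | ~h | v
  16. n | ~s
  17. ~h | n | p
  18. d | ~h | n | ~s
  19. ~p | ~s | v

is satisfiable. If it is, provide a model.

s: True, a: True, h: False, d: False, p: False, v: False, n: True

Set s = True.
  then (n | ~s) forces n = True.
Set a = True.
  then (~a | ~p | ~s) forces p = False.
  then (~h | p) forces h = False.
  then (~d | h) forces d = False.
  then (d | ~v) forces v = False.
All clauses satisfied.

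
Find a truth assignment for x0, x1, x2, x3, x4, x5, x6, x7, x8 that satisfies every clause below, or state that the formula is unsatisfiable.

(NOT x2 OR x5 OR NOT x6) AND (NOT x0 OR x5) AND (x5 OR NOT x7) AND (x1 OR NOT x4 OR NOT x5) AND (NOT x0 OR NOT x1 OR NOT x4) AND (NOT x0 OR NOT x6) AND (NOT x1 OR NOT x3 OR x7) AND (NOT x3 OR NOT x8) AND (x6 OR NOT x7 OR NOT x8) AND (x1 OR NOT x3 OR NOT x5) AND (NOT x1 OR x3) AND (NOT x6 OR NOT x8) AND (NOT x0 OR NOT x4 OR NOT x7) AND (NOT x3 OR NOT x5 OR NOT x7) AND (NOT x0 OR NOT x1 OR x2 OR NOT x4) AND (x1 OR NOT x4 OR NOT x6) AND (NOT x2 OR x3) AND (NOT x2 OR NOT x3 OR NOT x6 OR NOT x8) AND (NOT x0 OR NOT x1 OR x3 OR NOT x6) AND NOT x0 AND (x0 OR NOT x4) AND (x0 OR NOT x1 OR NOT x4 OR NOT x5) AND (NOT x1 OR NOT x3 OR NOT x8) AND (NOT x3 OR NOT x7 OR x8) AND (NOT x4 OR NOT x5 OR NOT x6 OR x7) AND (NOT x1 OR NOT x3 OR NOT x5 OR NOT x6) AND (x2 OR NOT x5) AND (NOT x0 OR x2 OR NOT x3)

x0=F, x1=F, x2=F, x3=T, x4=F, x5=F, x6=F, x7=F, x8=F

Unit clause (NOT x0) forces x0 = False.
In (x0 OR NOT x4) only NOT x4 is left, so x4 = False.
Try x1 = True:
  (NOT x1 OR x3) forces x3 = True.
  (NOT x1 OR NOT x3 OR x7) forces x7 = True.
  (x5 OR NOT x7) forces x5 = True.
  clause (NOT x3 OR NOT x5 OR NOT x7) is falsified — backtrack.
So x1 = False.
Set x2 = False.
  then (x2 OR NOT x5) forces x5 = False.
  then (x5 OR NOT x7) forces x7 = False.
Set x3 = True.
  then (NOT x3 OR NOT x8) forces x8 = False.
Set x6 = False.
All clauses satisfied.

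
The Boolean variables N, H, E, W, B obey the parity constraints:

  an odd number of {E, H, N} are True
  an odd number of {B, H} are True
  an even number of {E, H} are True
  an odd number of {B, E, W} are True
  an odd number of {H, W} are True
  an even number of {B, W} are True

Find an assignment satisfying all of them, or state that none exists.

N: True; H: True; E: True; W: False; B: False

{E, H, N}: 3 true → odd ✓
{B, H}: 1 true → odd ✓
{E, H}: 2 true → even ✓
{B, E, W}: 1 true → odd ✓
{H, W}: 1 true → odd ✓
{B, W}: 0 true → even ✓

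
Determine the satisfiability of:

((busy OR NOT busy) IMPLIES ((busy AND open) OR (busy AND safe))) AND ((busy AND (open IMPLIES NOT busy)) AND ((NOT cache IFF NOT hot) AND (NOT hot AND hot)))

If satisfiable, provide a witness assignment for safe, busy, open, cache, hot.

Unsatisfiable — no assignment works.

Case hot = True: the conjunct NOT hot is False.
Case hot = False: the conjunct hot is False.
Both cases fail — unsatisfiable.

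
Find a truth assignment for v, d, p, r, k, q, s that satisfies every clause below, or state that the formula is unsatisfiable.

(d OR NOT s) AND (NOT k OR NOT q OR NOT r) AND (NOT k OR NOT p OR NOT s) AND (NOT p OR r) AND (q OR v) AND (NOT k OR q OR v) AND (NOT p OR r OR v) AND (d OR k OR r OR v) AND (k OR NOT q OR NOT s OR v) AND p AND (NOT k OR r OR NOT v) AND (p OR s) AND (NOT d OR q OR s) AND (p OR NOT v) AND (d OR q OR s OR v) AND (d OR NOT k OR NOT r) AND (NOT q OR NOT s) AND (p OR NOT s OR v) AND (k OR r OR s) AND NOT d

v=F; d=F; p=T; r=T; k=F; q=T; s=F

Unit clause (p) forces p = True.
Unit clause (NOT d) forces d = False.
In (d OR NOT s) only NOT s is left, so s = False.
In (NOT p OR r) only r is left, so r = True.
In (d OR NOT k OR NOT r) only NOT k is left, so k = False.
Set v = False.
  then (q OR v) forces q = True.
All clauses satisfied.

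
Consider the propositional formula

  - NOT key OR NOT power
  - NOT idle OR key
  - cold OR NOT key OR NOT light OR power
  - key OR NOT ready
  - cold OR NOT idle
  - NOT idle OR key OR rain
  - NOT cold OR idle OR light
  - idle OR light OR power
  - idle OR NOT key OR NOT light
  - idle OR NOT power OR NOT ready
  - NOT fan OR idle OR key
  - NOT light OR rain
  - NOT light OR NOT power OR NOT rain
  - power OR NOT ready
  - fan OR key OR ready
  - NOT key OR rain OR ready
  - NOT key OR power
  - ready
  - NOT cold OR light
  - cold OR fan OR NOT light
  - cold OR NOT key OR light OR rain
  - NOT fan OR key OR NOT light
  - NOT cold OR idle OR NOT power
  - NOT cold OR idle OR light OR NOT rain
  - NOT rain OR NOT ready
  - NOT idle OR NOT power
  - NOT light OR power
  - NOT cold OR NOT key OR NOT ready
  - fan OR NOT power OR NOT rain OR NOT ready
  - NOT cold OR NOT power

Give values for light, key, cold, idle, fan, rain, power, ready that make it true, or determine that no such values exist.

Case ready = True:
  (key OR NOT ready) forces key = True.
  (NOT key OR NOT power) forces power = False.
  Clause (power OR NOT ready) is falsified — contradiction.
Case ready = False:
  Clause (ready) is falsified — contradiction.
Both cases fail, so the formula is unsatisfiable.

No satisfying assignment exists.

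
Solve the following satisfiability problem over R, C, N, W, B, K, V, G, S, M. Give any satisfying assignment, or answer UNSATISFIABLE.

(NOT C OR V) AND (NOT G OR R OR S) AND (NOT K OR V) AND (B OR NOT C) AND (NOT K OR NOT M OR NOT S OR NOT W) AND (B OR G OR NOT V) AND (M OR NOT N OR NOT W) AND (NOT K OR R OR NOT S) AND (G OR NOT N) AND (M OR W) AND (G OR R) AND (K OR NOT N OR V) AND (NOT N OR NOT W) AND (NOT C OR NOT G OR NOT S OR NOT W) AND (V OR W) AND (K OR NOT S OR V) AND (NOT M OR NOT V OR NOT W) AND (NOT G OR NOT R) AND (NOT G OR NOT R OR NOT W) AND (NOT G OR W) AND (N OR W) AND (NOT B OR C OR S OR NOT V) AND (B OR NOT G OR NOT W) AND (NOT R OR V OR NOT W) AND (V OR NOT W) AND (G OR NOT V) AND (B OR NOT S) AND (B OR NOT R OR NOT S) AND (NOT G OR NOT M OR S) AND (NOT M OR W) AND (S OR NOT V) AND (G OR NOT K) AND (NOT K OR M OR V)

Set R = False.
  then (G OR R) forces G = True.
  then (NOT G OR W) forces W = True.
  then (B OR NOT G OR NOT W) forces B = True.
  then (V OR NOT W) forces V = True.
  then (S OR NOT V) forces S = True.
  then (NOT K OR R OR NOT S) forces K = False.
  then (NOT N OR NOT W) forces N = False.
  then (NOT C OR NOT G OR NOT S OR NOT W) forces C = False.
  then (NOT M OR NOT V OR NOT W) forces M = False.
All clauses satisfied.

R=F, C=F, N=F, W=T, B=T, K=F, V=T, G=T, S=T, M=F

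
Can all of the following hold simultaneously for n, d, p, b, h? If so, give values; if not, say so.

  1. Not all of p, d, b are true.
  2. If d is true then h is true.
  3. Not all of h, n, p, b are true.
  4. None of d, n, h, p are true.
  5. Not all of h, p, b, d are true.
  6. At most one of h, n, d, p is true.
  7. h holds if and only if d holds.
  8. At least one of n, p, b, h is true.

n = False, d = False, p = False, b = True, h = False

  (1) {p, d, b}: 1/3 true — not all ✓
  (2) d=F ⇒ h: vacuous ✓
  (3) {h, n, p, b}: 1/4 true — not all ✓
  (4) {d, n, h, p}: 0 true — none ✓
  (5) {h, p, b, d}: 1/4 true — not all ✓
  (6) {h, n, d, p}: 0 true — at most one ✓
  (7) h=F, d=F — same ✓
  (8) {n, p, b, h}: 1 true — at least one ✓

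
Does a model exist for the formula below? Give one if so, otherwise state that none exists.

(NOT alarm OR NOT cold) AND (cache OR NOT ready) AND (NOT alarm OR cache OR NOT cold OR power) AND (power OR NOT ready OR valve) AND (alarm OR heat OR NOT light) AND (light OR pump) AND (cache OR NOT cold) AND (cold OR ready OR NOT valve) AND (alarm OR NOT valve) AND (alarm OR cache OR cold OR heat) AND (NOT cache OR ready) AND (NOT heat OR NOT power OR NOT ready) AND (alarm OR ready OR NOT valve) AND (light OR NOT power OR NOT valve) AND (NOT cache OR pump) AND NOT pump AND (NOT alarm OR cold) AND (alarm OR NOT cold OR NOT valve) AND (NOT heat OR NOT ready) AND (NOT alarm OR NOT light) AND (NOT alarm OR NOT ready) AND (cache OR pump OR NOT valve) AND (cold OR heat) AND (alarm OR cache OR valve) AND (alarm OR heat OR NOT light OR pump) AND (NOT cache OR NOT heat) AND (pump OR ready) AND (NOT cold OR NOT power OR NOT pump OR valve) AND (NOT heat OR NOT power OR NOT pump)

No satisfying assignment exists.

Case pump = True:
  Clause (NOT pump) is falsified — contradiction.
Case pump = False:
  (light OR pump) forces light = True.
  (NOT cache OR pump) forces cache = False.
  (cache OR NOT ready) forces ready = False.
  Clause (pump OR ready) is falsified — contradiction.
Both cases fail, so the formula is unsatisfiable.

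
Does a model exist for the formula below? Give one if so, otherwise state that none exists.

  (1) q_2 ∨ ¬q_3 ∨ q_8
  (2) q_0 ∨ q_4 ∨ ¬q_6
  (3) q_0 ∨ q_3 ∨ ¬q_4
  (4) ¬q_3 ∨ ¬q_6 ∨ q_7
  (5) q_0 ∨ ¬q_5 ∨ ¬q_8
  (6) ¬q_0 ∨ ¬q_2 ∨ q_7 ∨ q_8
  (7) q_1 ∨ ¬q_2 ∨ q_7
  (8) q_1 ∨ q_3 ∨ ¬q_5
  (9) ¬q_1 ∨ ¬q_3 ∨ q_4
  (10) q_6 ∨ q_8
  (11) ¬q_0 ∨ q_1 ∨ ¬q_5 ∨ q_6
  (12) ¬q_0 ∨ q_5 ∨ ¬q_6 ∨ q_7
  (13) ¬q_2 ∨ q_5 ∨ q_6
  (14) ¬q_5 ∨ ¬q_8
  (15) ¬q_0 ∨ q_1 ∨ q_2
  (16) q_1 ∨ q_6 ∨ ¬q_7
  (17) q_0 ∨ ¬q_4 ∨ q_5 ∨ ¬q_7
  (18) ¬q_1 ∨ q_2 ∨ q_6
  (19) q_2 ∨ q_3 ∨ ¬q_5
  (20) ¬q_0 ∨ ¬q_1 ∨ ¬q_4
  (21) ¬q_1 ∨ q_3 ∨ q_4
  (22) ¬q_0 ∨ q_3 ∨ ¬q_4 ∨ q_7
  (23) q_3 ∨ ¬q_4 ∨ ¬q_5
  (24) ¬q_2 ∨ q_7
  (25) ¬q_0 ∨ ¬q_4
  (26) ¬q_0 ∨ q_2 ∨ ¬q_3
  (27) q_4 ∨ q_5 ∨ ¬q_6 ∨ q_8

q_0 = False, q_1 = False, q_2 = False, q_3 = False, q_4 = False, q_5 = False, q_6 = False, q_7 = False, q_8 = True

Set q_0 = False.
Set q_1 = False.
Set q_2 = False.
Set q_3 = False.
  then (q_0 ∨ q_3 ∨ ¬q_4) forces q_4 = False.
  then (q_1 ∨ q_3 ∨ ¬q_5) forces q_5 = False.
  then (q_0 ∨ q_4 ∨ ¬q_6) forces q_6 = False.
  then (q_6 ∨ q_8) forces q_8 = True.
  then (q_1 ∨ q_6 ∨ ¬q_7) forces q_7 = False.
All clauses satisfied.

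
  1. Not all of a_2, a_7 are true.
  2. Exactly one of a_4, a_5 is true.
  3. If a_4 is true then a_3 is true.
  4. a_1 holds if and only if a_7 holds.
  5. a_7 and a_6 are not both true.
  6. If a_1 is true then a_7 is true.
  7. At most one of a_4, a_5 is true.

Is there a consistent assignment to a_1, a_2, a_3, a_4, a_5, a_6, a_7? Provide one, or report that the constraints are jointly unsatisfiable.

a_1 = False; a_2 = False; a_3 = True; a_4 = True; a_5 = False; a_6 = True; a_7 = False

  (1) {a_2, a_7}: 0/2 true — not all ✓
  (2) {a_4, a_5}: 1 true — exactly one ✓
  (3) a_4=T ⇒ a_3: T ✓
  (4) a_1=F, a_7=F — same ✓
  (5) a_7=F, a_6=T — not both ✓
  (6) a_1=F ⇒ a_7: vacuous ✓
  (7) {a_4, a_5}: 1 true — at most one ✓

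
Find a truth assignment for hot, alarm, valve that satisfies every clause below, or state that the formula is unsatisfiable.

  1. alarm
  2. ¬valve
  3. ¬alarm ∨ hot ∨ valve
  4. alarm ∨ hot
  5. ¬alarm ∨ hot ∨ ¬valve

Unit clause (alarm) forces alarm = True.
Unit clause (¬valve) forces valve = False.
In (¬alarm ∨ hot ∨ valve) only hot is left, so hot = True.
Check each clause:
  (alarm): alarm holds.
  (¬valve): ¬valve holds.
  (¬alarm ∨ hot ∨ valve): hot holds.
  (alarm ∨ hot): alarm holds.
  (¬alarm ∨ hot ∨ ¬valve): hot holds.
All clauses satisfied.

hot=T, alarm=T, valve=F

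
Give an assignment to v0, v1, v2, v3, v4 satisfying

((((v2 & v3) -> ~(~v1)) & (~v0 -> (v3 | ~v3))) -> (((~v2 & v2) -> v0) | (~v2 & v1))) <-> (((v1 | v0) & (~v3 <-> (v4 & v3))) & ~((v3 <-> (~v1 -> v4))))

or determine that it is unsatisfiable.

v0 = True, v1 = False, v2 = True, v3 = True, v4 = False

  ((((v2 & v3) -> ~(~v1)) & (~v0 -> (v3 | ~v3))) -> (((~v2 & v2) -> v0) | (~v2 & v1))) <-> (((v1 | v0) & (~v3 <-> (v4 & v3))) & ~((v3 <-> (~v1 -> v4)))) = True
    (((v2 & v3) -> ~(~v1)) & (~v0 -> (v3 | ~v3))) -> (((~v2 & v2) -> v0) | (~v2 & v1)) = True
      ((v2 & v3) -> ~(~v1)) & (~v0 -> (v3 | ~v3)) = False
        (v2 & v3) -> ~(~v1) = False
          v2 & v3 = True
          ~(~v1) = False
            ~v1 = True
        ~v0 -> (v3 | ~v3) = True
          ~v0 = False
          v3 | ~v3 = True
            ~v3 = False
      ((~v2 & v2) -> v0) | (~v2 & v1) = True
        (~v2 & v2) -> v0 = True
          ~v2 & v2 = False
            ~v2 = False
        ~v2 & v1 = False
          ~v2 = False
    ((v1 | v0) & (~v3 <-> (v4 & v3))) & ~((v3 <-> (~v1 -> v4))) = True
      (v1 | v0) & (~v3 <-> (v4 & v3)) = True
        v1 | v0 = True
        ~v3 <-> (v4 & v3) = True
          ~v3 = False
          v4 & v3 = False
      ~((v3 <-> (~v1 -> v4))) = True
        v3 <-> (~v1 -> v4) = False
          ~v1 -> v4 = False
            ~v1 = True
The formula evaluates to True.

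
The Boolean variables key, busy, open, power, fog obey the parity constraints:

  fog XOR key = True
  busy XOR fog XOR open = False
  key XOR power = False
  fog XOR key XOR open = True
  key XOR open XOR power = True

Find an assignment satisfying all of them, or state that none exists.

No satisfying assignment exists.

Adding constraints 1, 3, 4, 5 mod 2: every variable appears an even number of times on the left, so the left side is 0.
But the right sides sum to 1 (mod 2). 0 ≠ 1 — the system is inconsistent.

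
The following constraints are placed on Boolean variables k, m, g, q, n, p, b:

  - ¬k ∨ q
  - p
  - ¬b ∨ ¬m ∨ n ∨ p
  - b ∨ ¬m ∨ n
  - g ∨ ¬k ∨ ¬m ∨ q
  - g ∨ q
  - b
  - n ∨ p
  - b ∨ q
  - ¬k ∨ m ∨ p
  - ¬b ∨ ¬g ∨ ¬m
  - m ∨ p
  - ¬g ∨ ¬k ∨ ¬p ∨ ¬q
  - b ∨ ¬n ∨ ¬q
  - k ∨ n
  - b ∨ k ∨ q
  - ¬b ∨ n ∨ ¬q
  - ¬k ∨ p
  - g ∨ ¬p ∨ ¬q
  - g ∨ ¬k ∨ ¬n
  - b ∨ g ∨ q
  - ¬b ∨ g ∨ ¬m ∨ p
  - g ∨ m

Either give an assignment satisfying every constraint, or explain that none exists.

Unit clause (p) forces p = True.
Unit clause (b) forces b = True.
Set k = False.
  then (k ∨ n) forces n = True.
Try m = True:
  (¬b ∨ ¬g ∨ ¬m) forces g = False.
  (g ∨ q) forces q = True.
  clause (g ∨ ¬p ∨ ¬q) is falsified — backtrack.
So m = False.
  then (g ∨ m) forces g = True.
Set q = False.
All clauses satisfied.

k: False; m: False; g: True; q: False; n: True; p: True; b: True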